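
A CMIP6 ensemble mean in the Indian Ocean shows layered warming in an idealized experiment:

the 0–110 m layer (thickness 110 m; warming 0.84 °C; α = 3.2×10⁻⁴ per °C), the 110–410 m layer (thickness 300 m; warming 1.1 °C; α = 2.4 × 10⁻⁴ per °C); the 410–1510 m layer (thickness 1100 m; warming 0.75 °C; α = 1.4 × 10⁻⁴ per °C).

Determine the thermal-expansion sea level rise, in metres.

Δh ≈ 0.224 m

0–110 m: 3.2×10⁻⁴ × 0.84 × 110 = 0.029568 m
Layer 2: 2.4×10⁻⁴ × 300 × 1.1 = 0.07920 m
410–1510 m: 1100 × 1.4×10⁻⁴ × 0.75 = 0.11550 m
Δh = 0.029568 + 0.07920 + 0.11550 = 0.224268 m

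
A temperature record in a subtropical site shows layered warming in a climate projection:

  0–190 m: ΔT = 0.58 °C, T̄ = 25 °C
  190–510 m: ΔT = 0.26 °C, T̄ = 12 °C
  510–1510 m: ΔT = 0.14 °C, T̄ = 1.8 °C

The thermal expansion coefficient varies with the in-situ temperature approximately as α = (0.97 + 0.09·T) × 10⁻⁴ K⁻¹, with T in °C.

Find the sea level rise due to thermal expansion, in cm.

Layer 1: α = (0.97 + 0.09×25)×10⁻⁴ = 3.22×10⁻⁴ K⁻¹
Layer 2: α = (0.97 + 0.09×12)×10⁻⁴ = 2.05×10⁻⁴ K⁻¹
Layer 3: α = (0.97 + 0.09×1.8)×10⁻⁴ = 1.132×10⁻⁴ K⁻¹
0.58 × 3.22×10⁻⁴ × 190 = 0.0354844 m
320 × 0.26 × 2.05×10⁻⁴ = 0.017056 m
1.132×10⁻⁴ × 1000 × 0.14 = 0.015848 m
Δh = 0.0354844 + 0.017056 + 0.015848 = 0.0683884 m

6.84 cm of thermosteric rise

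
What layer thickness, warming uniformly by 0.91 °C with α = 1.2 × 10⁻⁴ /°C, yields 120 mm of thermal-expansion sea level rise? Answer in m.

1100 m

H = Δh/(αΔT) = 0.12 / (1.2×10⁻⁴ × 0.91) ≈ 1099 m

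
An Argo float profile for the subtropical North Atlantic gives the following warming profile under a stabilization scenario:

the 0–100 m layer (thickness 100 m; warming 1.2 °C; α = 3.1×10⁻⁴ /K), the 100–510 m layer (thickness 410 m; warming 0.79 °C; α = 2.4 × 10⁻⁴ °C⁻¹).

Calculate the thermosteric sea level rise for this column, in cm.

3.1×10⁻⁴ × 1.2 × 100 = 0.03720 m
2.4×10⁻⁴ × 410 × 0.79 = 0.077736 m
Δh = 0.03720 + 0.077736 = 0.114936 m ≈ 11.5 cm

about 11.5 cm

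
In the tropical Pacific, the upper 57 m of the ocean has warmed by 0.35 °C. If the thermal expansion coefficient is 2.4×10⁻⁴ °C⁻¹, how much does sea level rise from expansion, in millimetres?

Δh ≈ 4.79 mm

Δh = αΔT·H = 2.4×10⁻⁴ × 0.35 × 57 = 0.004788 m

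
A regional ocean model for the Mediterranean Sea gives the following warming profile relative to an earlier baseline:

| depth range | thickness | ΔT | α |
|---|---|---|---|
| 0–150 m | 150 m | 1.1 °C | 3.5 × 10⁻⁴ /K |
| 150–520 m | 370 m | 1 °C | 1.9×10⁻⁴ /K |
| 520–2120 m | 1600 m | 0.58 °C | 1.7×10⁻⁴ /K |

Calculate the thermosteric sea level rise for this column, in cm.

Layer 1: 1.1 × 150 × 3.5×10⁻⁴ = 0.05775 m
Layer 2: 1.9×10⁻⁴ × 1 × 370 = 0.07030 m
1.7×10⁻⁴ × 1600 × 0.58 = 0.15776 m
Δh = 0.05775 + 0.07030 + 0.15776 = 0.28581 m

29 cm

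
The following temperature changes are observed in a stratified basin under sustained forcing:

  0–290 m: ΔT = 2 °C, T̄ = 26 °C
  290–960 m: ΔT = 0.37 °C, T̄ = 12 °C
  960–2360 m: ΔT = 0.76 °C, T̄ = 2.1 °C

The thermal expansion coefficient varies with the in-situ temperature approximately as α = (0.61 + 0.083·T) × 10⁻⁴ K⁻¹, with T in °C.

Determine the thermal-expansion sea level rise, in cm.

Layer 1: α = (0.61 + 0.083×26)×10⁻⁴ = 2.768×10⁻⁴ K⁻¹
Layer 2: α = (0.61 + 0.083×12)×10⁻⁴ = 1.606×10⁻⁴ K⁻¹
Layer 3: α = (0.61 + 0.083×2.1)×10⁻⁴ = 0.7843×10⁻⁴ K⁻¹
Layer 1: 290 × 2 × 2.768×10⁻⁴ = 0.160544 m
290–960 m: 1.606×10⁻⁴ × 670 × 0.37 = 0.03981274 m
960–2360 m: 1400 × 0.76 × 0.7843×10⁻⁴ = 0.08344952 m
Δh = 0.160544 + 0.03981274 + 0.08344952 = 0.28380626 m

28 cm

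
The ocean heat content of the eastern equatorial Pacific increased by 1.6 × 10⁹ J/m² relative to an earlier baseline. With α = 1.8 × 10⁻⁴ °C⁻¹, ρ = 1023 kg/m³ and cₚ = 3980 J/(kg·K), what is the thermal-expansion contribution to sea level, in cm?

about 7.1 cm

Δh = αQ/(ρcₚ) = 1.8×10⁻⁴ × 1.6×10⁹ / (1023 × 3980) ≈ 0.070735 m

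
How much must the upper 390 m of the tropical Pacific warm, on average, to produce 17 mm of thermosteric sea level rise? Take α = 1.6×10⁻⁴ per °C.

ΔT ≈ 0.272 °C

ΔT = Δh/(αH) = 0.017 / (1.6×10⁻⁴ × 390) ≈ 0.2724 °C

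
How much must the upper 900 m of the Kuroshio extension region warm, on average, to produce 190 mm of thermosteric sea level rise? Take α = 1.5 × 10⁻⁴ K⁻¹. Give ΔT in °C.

1.41 °C

ΔT = Δh/(αH) = 0.19 / (1.5×10⁻⁴ × 900) ≈ 1.407 °C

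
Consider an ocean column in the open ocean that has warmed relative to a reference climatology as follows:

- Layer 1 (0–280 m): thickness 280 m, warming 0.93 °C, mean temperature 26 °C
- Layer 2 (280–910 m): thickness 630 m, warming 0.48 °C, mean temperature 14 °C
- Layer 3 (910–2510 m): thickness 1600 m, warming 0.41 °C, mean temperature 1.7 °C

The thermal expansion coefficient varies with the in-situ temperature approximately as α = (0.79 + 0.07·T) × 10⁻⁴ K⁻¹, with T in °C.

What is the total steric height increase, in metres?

0.181 m

Layer 1: α = (0.79 + 0.07×26)×10⁻⁴ = 2.61×10⁻⁴ K⁻¹
Layer 2: α = (0.79 + 0.07×14)×10⁻⁴ = 1.77×10⁻⁴ K⁻¹
Layer 3: α = (0.79 + 0.07×1.7)×10⁻⁴ = 0.909×10⁻⁴ K⁻¹
Layer 1: 2.61×10⁻⁴ × 280 × 0.93 = 0.0679644 m
280–910 m: 1.77×10⁻⁴ × 630 × 0.48 = 0.0535248 m
0.41 × 1600 × 0.909×10⁻⁴ = 0.0596304 m
Δh = 0.0679644 + 0.0535248 + 0.0596304 = 0.1811196 m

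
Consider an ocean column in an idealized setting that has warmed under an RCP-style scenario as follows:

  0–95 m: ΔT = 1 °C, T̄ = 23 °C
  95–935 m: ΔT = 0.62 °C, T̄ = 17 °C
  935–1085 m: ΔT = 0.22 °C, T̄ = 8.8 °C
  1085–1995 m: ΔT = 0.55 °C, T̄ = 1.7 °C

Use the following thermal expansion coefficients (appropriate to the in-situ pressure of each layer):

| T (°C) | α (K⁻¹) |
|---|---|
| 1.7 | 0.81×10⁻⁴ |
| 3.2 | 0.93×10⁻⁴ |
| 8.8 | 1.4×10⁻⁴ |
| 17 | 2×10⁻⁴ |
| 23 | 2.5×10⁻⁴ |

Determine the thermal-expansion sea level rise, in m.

Layer 1 at 23 °C → α = 2.5×10⁻⁴ K⁻¹
Layer 2 at 17 °C → α = 2×10⁻⁴ K⁻¹
Layer 3 at 8.8 °C → α = 1.4×10⁻⁴ K⁻¹
Layer 4 at 1.7 °C → α = 0.81×10⁻⁴ K⁻¹
2.5×10⁻⁴ × 1 × 95 = 0.02375 m
95–935 m: 840 × 0.62 × 2×10⁻⁴ = 0.10416 m
Layer 3: 0.22 × 1.4×10⁻⁴ × 150 = 0.00462 m
Layer 4: 910 × 0.55 × 0.81×10⁻⁴ = 0.0405405 m
Δh = 0.02375 + 0.10416 + 0.00462 + 0.0405405 = 0.1730705 m

Δh = 0.173 m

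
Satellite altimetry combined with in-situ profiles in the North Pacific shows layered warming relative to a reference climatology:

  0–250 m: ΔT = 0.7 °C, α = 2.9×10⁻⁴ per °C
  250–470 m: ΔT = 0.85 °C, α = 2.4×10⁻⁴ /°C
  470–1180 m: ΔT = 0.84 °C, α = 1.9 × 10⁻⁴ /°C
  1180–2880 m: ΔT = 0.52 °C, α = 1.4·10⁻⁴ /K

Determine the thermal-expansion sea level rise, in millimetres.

Δh = 330 mm

0–250 m: 2.9×10⁻⁴ × 0.7 × 250 = 0.05075 m
Layer 2: 0.85 × 2.4×10⁻⁴ × 220 = 0.04488 m
710 × 1.9×10⁻⁴ × 0.84 = 0.113316 m
Layer 4: 1700 × 0.52 × 1.4×10⁻⁴ = 0.12376 m
Δh = 0.05075 + 0.04488 + 0.113316 + 0.12376 = 0.332706 m ≈ 330 mm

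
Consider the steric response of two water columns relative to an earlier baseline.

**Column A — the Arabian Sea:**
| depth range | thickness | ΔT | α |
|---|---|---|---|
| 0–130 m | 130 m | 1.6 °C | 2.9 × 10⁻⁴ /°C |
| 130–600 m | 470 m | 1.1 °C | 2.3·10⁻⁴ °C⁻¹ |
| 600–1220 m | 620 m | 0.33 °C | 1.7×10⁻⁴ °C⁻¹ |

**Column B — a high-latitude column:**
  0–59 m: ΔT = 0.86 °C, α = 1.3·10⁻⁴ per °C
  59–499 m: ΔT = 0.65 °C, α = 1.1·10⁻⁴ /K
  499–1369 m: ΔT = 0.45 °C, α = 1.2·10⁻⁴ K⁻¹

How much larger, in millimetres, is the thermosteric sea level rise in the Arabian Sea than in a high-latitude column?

A Layer 1: 2.9×10⁻⁴ × 1.6 × 130 = 0.06032 m
A Layer 2: 470 × 1.1 × 2.3×10⁻⁴ = 0.11891 m
A 600–1220 m: 620 × 1.7×10⁻⁴ × 0.33 = 0.034782 m
A total: 0.214012 m
B 59 × 0.86 × 1.3×10⁻⁴ = 0.0065962 m
B 59–499 m: 1.1×10⁻⁴ × 0.65 × 440 = 0.03146 m
B 1.2×10⁻⁴ × 0.45 × 870 = 0.04698 m
B total: 0.0850362 m
Difference: 0.214012 − 0.0850362 = 0.1289758 m

130 mm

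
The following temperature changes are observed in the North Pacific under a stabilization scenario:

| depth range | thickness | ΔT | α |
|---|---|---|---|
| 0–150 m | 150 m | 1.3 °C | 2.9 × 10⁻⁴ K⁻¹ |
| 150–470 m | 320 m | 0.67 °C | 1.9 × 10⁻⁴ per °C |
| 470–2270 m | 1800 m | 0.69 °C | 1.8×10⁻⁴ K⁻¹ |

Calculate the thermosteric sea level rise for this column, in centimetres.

0–150 m: 1.3 × 150 × 2.9×10⁻⁴ = 0.05655 m
Layer 2: 0.67 × 320 × 1.9×10⁻⁴ = 0.040736 m
470–2270 m: 0.69 × 1.8×10⁻⁴ × 1800 = 0.22356 m
Δh = 0.05655 + 0.040736 + 0.22356 = 0.320846 m

32 cm of thermosteric rise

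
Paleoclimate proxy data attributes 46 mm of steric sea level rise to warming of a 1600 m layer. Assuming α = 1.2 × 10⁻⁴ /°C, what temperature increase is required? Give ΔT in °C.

ΔT ≈ 0.240 °C

ΔT = Δh/(αH) = 0.046 / (1.2×10⁻⁴ × 1600) ≈ 0.2396 °C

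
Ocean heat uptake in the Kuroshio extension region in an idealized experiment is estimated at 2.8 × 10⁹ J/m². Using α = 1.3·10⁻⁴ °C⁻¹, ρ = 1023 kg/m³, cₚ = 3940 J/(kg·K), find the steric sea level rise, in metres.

0.0903 m of thermosteric rise

Δh = αQ/(ρcₚ) = 1.3×10⁻⁴ × 2.8×10⁹ / (1023 × 3940) ≈ 0.090309 m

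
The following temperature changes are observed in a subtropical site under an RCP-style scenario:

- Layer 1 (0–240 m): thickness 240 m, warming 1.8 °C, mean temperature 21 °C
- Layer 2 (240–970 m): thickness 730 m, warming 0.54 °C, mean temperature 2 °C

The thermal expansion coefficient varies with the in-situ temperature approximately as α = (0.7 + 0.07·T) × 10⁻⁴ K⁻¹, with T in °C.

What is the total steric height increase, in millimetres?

about 130 mm

Layer 1: α = (0.7 + 0.07×21)×10⁻⁴ = 2.17×10⁻⁴ K⁻¹
Layer 2: α = (0.7 + 0.07×2)×10⁻⁴ = 0.84×10⁻⁴ K⁻¹
Layer 1: 1.8 × 2.17×10⁻⁴ × 240 = 0.093744 m
0.84×10⁻⁴ × 730 × 0.54 = 0.0331128 m
Δh = 0.093744 + 0.0331128 = 0.1268568 m ≈ 130 mm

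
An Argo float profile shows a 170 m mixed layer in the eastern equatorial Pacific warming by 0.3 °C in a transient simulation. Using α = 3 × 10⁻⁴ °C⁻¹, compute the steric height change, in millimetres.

15 mm

Δh = αΔT·H = 3×10⁻⁴ × 0.3 × 170 = 0.01530 m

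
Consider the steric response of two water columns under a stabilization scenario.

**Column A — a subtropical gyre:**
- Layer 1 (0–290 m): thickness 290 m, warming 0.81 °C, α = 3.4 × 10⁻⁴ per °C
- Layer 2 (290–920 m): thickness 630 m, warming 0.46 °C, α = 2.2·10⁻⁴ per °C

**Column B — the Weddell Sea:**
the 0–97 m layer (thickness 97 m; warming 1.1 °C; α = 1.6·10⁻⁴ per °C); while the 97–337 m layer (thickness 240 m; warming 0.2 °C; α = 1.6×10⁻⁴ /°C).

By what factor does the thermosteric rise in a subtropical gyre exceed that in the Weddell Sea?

A Layer 1: 0.81 × 3.4×10⁻⁴ × 290 = 0.079866 m
A Layer 2: 2.2×10⁻⁴ × 630 × 0.46 = 0.063756 m
A total: 0.143622 m
B 1.1 × 1.6×10⁻⁴ × 97 = 0.017072 m
B 240 × 1.6×10⁻⁴ × 0.2 = 0.00768 m
B total: 0.024752 m
Ratio: 0.143622 / 0.024752 ≈ 5.802

≈ 5.80×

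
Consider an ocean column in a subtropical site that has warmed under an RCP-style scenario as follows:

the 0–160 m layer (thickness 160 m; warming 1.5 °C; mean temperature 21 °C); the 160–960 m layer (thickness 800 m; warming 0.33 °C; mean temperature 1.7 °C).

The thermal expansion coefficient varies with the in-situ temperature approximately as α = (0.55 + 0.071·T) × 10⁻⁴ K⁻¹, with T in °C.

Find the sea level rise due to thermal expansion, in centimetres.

6.67 cm

Layer 1: α = (0.55 + 0.071×21)×10⁻⁴ = 2.041×10⁻⁴ K⁻¹
Layer 2: α = (0.55 + 0.071×1.7)×10⁻⁴ = 0.6707×10⁻⁴ K⁻¹
2.041×10⁻⁴ × 160 × 1.5 = 0.048984 m
800 × 0.33 × 0.6707×10⁻⁴ = 0.01770648 m
Δh = 0.048984 + 0.01770648 = 0.06669048 m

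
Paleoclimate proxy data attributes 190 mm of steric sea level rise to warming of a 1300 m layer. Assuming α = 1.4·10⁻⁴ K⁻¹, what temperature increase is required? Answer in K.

ΔT = Δh/(αH) = 0.19 / (1.4×10⁻⁴ × 1300) ≈ 1.044 K

ΔT ≈ 1.04 K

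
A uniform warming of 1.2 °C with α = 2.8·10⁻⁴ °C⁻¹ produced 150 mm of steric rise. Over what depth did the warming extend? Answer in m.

H = Δh/(αΔT) = 0.15 / (2.8×10⁻⁴ × 1.2) ≈ 446.4 m

H ≈ 446 m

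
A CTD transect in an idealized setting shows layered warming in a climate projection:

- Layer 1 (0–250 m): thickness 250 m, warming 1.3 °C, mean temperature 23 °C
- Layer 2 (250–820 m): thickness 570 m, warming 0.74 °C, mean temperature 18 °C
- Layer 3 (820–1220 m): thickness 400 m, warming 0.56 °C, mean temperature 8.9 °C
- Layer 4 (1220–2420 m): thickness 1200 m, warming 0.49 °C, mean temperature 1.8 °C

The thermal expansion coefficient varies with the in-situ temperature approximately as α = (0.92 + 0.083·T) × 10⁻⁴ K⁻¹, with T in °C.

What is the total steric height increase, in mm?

Layer 1: α = (0.92 + 0.083×23)×10⁻⁴ = 2.829×10⁻⁴ K⁻¹
Layer 2: α = (0.92 + 0.083×18)×10⁻⁴ = 2.414×10⁻⁴ K⁻¹
Layer 3: α = (0.92 + 0.083×8.9)×10⁻⁴ = 1.6587×10⁻⁴ K⁻¹
Layer 4: α = (0.92 + 0.083×1.8)×10⁻⁴ = 1.0694×10⁻⁴ K⁻¹
0–250 m: 1.3 × 250 × 2.829×10⁻⁴ = 0.0919425 m
Layer 2: 0.74 × 570 × 2.414×10⁻⁴ = 0.10182252 m
820–1220 m: 400 × 0.56 × 1.6587×10⁻⁴ = 0.03715488 m
Layer 4: 1200 × 0.49 × 1.0694×10⁻⁴ = 0.06288072 m
Δh = 0.0919425 + 0.10182252 + 0.03715488 + 0.06288072 = 0.29380062 m ≈ 294 mm

294 mm of thermosteric rise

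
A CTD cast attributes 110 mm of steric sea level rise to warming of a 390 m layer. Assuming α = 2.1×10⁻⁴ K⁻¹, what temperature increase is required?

ΔT = Δh/(αH) = 0.11 / (2.1×10⁻⁴ × 390) ≈ 1.343 K

ΔT ≈ 1.3 K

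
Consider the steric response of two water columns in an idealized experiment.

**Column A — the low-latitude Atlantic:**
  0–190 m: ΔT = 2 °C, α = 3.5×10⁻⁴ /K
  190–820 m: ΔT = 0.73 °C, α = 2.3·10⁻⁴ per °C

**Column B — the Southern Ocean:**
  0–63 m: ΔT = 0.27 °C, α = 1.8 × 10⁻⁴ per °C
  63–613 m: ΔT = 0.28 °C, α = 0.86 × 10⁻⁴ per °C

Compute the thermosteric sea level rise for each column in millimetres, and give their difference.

A 0–190 m: 2 × 3.5×10⁻⁴ × 190 = 0.13300 m
A 630 × 0.73 × 2.3×10⁻⁴ = 0.105777 m
A total: 0.238777 m
B Layer 1: 0.27 × 63 × 1.8×10⁻⁴ = 0.0030618 m
B 63–613 m: 0.28 × 0.86×10⁻⁴ × 550 = 0.013244 m
B total: 0.0163058 m
Difference: 0.238777 − 0.0163058 = 0.2224712 m

A: 240 mm; B: 16 mm; difference 220 mm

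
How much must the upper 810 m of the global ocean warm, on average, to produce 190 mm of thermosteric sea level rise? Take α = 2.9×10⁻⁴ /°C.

0.81 °C

ΔT = Δh/(αH) = 0.19 / (2.9×10⁻⁴ × 810) ≈ 0.8089 °C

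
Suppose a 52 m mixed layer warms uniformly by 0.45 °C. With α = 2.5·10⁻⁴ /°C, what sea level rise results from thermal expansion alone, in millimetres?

Δh = αΔT·H = 2.5×10⁻⁴ × 0.45 × 52 = 0.00585 m

Δh = 5.9 mm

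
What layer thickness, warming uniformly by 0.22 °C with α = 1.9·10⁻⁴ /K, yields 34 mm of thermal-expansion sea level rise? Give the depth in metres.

810 m

H = Δh/(αΔT) = 0.034 / (1.9×10⁻⁴ × 0.22) ≈ 813.4 m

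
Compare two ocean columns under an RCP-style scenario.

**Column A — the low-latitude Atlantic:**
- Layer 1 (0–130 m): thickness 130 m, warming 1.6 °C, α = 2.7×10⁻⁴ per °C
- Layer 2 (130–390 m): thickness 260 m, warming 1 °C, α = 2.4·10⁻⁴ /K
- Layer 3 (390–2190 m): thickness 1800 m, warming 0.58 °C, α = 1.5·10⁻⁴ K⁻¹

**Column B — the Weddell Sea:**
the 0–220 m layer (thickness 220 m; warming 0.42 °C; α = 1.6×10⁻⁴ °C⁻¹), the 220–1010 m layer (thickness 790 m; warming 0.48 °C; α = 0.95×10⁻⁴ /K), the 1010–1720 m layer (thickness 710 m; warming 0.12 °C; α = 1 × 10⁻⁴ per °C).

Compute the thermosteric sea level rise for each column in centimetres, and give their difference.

A: 27.5 cm; B: 5.93 cm; difference 21.6 cm

A Layer 1: 130 × 1.6 × 2.7×10⁻⁴ = 0.05616 m
A 130–390 m: 260 × 1 × 2.4×10⁻⁴ = 0.06240 m
A Layer 3: 1800 × 1.5×10⁻⁴ × 0.58 = 0.15660 m
A total: 0.27516 m
B 1.6×10⁻⁴ × 220 × 0.42 = 0.014784 m
B Layer 2: 0.95×10⁻⁴ × 0.48 × 790 = 0.036024 m
B Layer 3: 710 × 1×10⁻⁴ × 0.12 = 0.00852 m
B total: 0.059328 m
Difference: 0.27516 − 0.059328 = 0.215832 m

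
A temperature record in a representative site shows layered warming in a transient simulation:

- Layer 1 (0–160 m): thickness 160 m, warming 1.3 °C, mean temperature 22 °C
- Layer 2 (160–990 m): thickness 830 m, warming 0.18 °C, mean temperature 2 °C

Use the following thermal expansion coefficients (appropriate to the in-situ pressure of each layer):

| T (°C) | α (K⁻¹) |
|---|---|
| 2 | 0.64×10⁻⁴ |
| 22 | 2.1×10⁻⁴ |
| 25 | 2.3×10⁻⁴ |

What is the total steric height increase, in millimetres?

Δh = 53 mm

Layer 1 at 22 °C → α = 2.1×10⁻⁴ K⁻¹
Layer 2 at 2 °C → α = 0.64×10⁻⁴ K⁻¹
Layer 1: 160 × 1.3 × 2.1×10⁻⁴ = 0.04368 m
160–990 m: 0.64×10⁻⁴ × 830 × 0.18 = 0.0095616 m
Δh = 0.04368 + 0.0095616 = 0.0532416 m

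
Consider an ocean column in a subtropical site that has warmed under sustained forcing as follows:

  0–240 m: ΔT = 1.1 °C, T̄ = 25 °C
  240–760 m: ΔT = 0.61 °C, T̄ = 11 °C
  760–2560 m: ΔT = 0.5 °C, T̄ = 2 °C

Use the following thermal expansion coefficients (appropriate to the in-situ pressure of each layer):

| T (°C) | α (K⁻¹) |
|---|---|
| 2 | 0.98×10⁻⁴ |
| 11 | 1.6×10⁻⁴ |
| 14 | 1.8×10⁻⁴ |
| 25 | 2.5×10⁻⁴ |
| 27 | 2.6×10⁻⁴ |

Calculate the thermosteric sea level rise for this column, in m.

Layer 1 at 25 °C → α = 2.5×10⁻⁴ K⁻¹
Layer 2 at 11 °C → α = 1.6×10⁻⁴ K⁻¹
Layer 3 at 2 °C → α = 0.98×10⁻⁴ K⁻¹
Layer 1: 240 × 1.1 × 2.5×10⁻⁴ = 0.06600 m
240–760 m: 1.6×10⁻⁴ × 0.61 × 520 = 0.050752 m
Layer 3: 0.5 × 1800 × 0.98×10⁻⁴ = 0.08820 m
Δh = 0.06600 + 0.050752 + 0.08820 = 0.204952 m

about 0.20 m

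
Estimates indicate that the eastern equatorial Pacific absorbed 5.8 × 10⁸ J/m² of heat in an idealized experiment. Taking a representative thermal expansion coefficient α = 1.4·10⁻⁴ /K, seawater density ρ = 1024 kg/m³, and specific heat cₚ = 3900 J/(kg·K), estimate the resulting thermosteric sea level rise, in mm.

Δh = 20.3 mm

Δh = αQ/(ρcₚ) = 1.4×10⁻⁴ × 5.8×10⁸ / (1024 × 3900) ≈ 0.020333 m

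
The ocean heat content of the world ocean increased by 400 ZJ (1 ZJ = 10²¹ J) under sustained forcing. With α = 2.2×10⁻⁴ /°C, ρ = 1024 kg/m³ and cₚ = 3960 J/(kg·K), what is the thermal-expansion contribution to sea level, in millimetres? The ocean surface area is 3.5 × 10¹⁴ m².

Per unit area: Q = 400×10²¹ / (3.5×10¹⁴) ≈ 1.143×10⁹ J/m²
Δh = αQ/(ρcₚ) = 2.2×10⁻⁴ × 1.143×10⁹ / (1024 × 3960) ≈ 0.062012 m

about 62 mm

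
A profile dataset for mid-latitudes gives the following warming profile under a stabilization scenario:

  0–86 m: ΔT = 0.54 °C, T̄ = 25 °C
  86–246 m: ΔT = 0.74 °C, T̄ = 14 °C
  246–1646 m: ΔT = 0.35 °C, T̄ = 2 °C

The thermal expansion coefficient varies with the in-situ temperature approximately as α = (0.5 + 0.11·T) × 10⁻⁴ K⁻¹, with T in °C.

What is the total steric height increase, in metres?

Layer 1: α = (0.5 + 0.11×25)×10⁻⁴ = 3.25×10⁻⁴ K⁻¹
Layer 2: α = (0.5 + 0.11×14)×10⁻⁴ = 2.04×10⁻⁴ K⁻¹
Layer 3: α = (0.5 + 0.11×2)×10⁻⁴ = 0.72×10⁻⁴ K⁻¹
0–86 m: 3.25×10⁻⁴ × 86 × 0.54 = 0.015093 m
86–246 m: 0.74 × 2.04×10⁻⁴ × 160 = 0.0241536 m
246–1646 m: 0.72×10⁻⁴ × 1400 × 0.35 = 0.03528 m
Δh = 0.015093 + 0.0241536 + 0.03528 = 0.0745266 m ≈ 0.075 m

0.075 m of thermosteric rise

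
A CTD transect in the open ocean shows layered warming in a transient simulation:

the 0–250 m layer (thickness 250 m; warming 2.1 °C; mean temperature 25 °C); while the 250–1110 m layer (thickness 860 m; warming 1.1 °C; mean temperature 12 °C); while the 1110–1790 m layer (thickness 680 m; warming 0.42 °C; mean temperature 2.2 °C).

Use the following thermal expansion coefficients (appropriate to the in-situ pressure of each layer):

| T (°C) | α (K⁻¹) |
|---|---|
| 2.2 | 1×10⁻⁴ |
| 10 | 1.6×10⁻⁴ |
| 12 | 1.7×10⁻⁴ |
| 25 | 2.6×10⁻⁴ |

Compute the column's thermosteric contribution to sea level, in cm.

Δh ≈ 32.6 cm

Layer 1 at 25 °C → α = 2.6×10⁻⁴ K⁻¹
Layer 2 at 12 °C → α = 1.7×10⁻⁴ K⁻¹
Layer 3 at 2.2 °C → α = 1×10⁻⁴ K⁻¹
2.6×10⁻⁴ × 2.1 × 250 = 0.13650 m
860 × 1.1 × 1.7×10⁻⁴ = 0.16082 m
1×10⁻⁴ × 680 × 0.42 = 0.02856 m
Δh = 0.13650 + 0.16082 + 0.02856 = 0.32588 m ≈ 32.6 cm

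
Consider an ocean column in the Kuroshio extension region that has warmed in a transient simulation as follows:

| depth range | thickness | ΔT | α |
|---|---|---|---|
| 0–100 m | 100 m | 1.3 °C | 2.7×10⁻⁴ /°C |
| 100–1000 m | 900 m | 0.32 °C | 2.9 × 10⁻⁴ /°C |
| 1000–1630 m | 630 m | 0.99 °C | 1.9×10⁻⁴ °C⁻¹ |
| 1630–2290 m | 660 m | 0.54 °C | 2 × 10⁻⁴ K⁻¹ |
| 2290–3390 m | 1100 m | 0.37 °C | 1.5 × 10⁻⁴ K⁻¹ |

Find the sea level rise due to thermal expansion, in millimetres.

0–100 m: 100 × 1.3 × 2.7×10⁻⁴ = 0.03510 m
900 × 2.9×10⁻⁴ × 0.32 = 0.08352 m
630 × 0.99 × 1.9×10⁻⁴ = 0.118503 m
1630–2290 m: 2×10⁻⁴ × 0.54 × 660 = 0.07128 m
2290–3390 m: 1100 × 0.37 × 1.5×10⁻⁴ = 0.06105 m
Δh = 0.03510 + 0.08352 + 0.118503 + 0.07128 + 0.06105 = 0.369453 m ≈ 369 mm

Δh = 369 mm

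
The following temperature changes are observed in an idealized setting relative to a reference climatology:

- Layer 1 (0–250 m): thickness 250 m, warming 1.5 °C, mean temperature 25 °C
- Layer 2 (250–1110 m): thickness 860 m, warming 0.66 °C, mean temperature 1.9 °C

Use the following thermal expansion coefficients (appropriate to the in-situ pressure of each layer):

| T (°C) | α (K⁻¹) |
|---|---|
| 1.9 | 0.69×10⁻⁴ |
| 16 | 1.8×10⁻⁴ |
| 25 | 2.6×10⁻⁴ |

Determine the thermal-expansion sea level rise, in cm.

Layer 1 at 25 °C → α = 2.6×10⁻⁴ K⁻¹
Layer 2 at 1.9 °C → α = 0.69×10⁻⁴ K⁻¹
1.5 × 2.6×10⁻⁴ × 250 = 0.09750 m
Layer 2: 860 × 0.66 × 0.69×10⁻⁴ = 0.0391644 m
Δh = 0.09750 + 0.0391644 = 0.1366644 m

Δh ≈ 13.7 cm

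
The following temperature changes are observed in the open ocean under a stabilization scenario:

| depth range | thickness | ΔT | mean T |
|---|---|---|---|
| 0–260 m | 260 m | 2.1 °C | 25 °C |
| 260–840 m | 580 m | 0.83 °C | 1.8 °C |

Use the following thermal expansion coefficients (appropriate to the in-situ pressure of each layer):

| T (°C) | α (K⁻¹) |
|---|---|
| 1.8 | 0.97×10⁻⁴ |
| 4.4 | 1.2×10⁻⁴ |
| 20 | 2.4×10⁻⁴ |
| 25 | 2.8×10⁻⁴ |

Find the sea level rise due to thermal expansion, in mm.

200 mm

Layer 1 at 25 °C → α = 2.8×10⁻⁴ K⁻¹
Layer 2 at 1.8 °C → α = 0.97×10⁻⁴ K⁻¹
0–260 m: 2.8×10⁻⁴ × 2.1 × 260 = 0.15288 m
Layer 2: 0.83 × 0.97×10⁻⁴ × 580 = 0.0466958 m
Δh = 0.15288 + 0.0466958 = 0.1995758 m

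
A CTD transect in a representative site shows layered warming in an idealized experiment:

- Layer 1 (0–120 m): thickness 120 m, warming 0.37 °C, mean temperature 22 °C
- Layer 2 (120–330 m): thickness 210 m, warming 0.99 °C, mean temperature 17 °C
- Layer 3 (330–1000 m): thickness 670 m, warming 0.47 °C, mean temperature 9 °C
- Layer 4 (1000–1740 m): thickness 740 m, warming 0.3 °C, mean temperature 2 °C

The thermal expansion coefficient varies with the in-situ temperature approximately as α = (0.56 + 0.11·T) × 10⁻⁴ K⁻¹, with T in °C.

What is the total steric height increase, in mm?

Layer 1: α = (0.56 + 0.11×22)×10⁻⁴ = 2.98×10⁻⁴ K⁻¹
Layer 2: α = (0.56 + 0.11×17)×10⁻⁴ = 2.43×10⁻⁴ K⁻¹
Layer 3: α = (0.56 + 0.11×9)×10⁻⁴ = 1.55×10⁻⁴ K⁻¹
Layer 4: α = (0.56 + 0.11×2)×10⁻⁴ = 0.78×10⁻⁴ K⁻¹
Layer 1: 0.37 × 120 × 2.98×10⁻⁴ = 0.0132312 m
120–330 m: 2.43×10⁻⁴ × 210 × 0.99 = 0.0505197 m
Layer 3: 0.47 × 670 × 1.55×10⁻⁴ = 0.0488095 m
Layer 4: 0.78×10⁻⁴ × 740 × 0.3 = 0.017316 m
Δh = 0.0132312 + 0.0505197 + 0.0488095 + 0.017316 = 0.1298764 m ≈ 130 mm

130 mm of thermosteric rise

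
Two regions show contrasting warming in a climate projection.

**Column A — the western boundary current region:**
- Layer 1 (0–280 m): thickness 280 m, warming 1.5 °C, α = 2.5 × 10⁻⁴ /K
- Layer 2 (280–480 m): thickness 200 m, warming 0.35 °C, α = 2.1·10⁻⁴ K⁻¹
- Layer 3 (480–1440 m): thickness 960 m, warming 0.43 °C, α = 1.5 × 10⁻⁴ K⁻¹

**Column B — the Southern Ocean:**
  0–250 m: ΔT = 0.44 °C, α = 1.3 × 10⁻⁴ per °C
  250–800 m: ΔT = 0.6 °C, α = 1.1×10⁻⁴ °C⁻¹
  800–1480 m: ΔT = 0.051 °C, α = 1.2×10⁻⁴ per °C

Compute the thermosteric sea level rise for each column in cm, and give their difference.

A 280 × 2.5×10⁻⁴ × 1.5 = 0.10500 m
A 280–480 m: 200 × 2.1×10⁻⁴ × 0.35 = 0.01470 m
A 960 × 1.5×10⁻⁴ × 0.43 = 0.06192 m
A total: 0.18162 m
B 0.44 × 1.3×10⁻⁴ × 250 = 0.01430 m
B Layer 2: 550 × 0.6 × 1.1×10⁻⁴ = 0.03630 m
B Layer 3: 680 × 0.051 × 1.2×10⁻⁴ = 0.0041616 m
B total: 0.0547616 m
Difference: 0.18162 − 0.0547616 = 0.1268584 m

A: 18.2 cm; B: 5.48 cm; difference 12.7 cm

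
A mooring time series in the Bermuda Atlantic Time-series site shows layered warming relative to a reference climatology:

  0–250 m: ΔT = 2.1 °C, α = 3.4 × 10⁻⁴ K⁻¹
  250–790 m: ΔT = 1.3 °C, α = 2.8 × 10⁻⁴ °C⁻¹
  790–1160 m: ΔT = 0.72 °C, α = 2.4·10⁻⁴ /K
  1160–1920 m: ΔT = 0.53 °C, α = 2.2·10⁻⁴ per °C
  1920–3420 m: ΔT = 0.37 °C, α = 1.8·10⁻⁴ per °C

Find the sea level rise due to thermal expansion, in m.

Δh = 0.63 m

Layer 1: 3.4×10⁻⁴ × 2.1 × 250 = 0.17850 m
250–790 m: 540 × 1.3 × 2.8×10⁻⁴ = 0.19656 m
790–1160 m: 0.72 × 370 × 2.4×10⁻⁴ = 0.063936 m
Layer 4: 0.53 × 2.2×10⁻⁴ × 760 = 0.088616 m
1500 × 1.8×10⁻⁴ × 0.37 = 0.09990 m
Δh = 0.17850 + 0.19656 + 0.063936 + 0.088616 + 0.09990 = 0.627512 m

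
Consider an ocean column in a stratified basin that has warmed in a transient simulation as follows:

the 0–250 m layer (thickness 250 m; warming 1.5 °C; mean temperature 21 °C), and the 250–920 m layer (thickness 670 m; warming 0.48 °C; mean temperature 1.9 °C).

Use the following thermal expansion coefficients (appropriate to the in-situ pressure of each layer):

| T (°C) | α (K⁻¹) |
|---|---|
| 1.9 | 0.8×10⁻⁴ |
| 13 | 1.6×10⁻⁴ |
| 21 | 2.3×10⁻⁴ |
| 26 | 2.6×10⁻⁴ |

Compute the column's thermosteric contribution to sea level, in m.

Δh = 0.11 m

Layer 1 at 21 °C → α = 2.3×10⁻⁴ K⁻¹
Layer 2 at 1.9 °C → α = 0.8×10⁻⁴ K⁻¹
0–250 m: 2.3×10⁻⁴ × 1.5 × 250 = 0.08625 m
Layer 2: 0.8×10⁻⁴ × 0.48 × 670 = 0.025728 m
Δh = 0.08625 + 0.025728 = 0.111978 m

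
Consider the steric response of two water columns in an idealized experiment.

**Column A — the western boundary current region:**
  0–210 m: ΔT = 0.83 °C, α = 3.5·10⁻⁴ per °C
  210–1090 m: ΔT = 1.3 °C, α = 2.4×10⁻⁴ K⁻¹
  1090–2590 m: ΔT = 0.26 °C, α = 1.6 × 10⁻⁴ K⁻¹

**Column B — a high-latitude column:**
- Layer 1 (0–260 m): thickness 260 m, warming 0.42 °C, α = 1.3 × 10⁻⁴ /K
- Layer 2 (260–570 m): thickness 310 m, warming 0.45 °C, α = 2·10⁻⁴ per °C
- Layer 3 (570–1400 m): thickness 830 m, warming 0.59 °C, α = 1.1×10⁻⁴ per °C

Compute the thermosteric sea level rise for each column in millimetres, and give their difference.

Δh_A ≈ 398 mm, Δh_B ≈ 96.0 mm; difference ≈ 302 mm

A Layer 1: 0.83 × 3.5×10⁻⁴ × 210 = 0.061005 m
A 210–1090 m: 2.4×10⁻⁴ × 1.3 × 880 = 0.27456 m
A 1500 × 1.6×10⁻⁴ × 0.26 = 0.06240 m
A total: 0.397965 m
B 0.42 × 260 × 1.3×10⁻⁴ = 0.014196 m
B Layer 2: 2×10⁻⁴ × 310 × 0.45 = 0.02790 m
B 570–1400 m: 0.59 × 1.1×10⁻⁴ × 830 = 0.053867 m
B total: 0.095963 m
Difference: 0.397965 − 0.095963 = 0.302002 m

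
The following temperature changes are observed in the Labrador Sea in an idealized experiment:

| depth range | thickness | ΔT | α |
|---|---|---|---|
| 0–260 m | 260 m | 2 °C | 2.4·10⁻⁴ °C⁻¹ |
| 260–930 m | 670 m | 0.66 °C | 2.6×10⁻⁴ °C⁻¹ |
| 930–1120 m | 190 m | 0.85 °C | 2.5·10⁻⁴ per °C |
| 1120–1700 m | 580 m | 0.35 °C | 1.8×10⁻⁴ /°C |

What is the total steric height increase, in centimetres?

Δh ≈ 31.7 cm

Layer 1: 260 × 2.4×10⁻⁴ × 2 = 0.12480 m
260–930 m: 670 × 0.66 × 2.6×10⁻⁴ = 0.114972 m
Layer 3: 0.85 × 2.5×10⁻⁴ × 190 = 0.040375 m
Layer 4: 0.35 × 1.8×10⁻⁴ × 580 = 0.03654 m
Δh = 0.12480 + 0.114972 + 0.040375 + 0.03654 = 0.316687 m ≈ 31.7 cm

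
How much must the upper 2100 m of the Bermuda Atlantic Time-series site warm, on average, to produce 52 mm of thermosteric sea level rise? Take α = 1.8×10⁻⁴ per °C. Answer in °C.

0.138 °C

ΔT = Δh/(αH) = 0.052 / (1.8×10⁻⁴ × 2100) ≈ 0.1376 °C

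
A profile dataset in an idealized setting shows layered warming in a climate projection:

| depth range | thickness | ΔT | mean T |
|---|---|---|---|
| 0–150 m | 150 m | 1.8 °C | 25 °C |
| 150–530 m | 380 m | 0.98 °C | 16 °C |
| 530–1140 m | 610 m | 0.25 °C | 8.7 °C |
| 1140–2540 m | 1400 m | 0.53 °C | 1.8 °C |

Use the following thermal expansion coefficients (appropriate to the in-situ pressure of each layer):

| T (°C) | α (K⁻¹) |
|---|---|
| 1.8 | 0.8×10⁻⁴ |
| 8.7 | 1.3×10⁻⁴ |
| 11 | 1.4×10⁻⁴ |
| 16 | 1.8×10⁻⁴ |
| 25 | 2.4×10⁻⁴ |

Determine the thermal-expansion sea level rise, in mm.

Layer 1 at 25 °C → α = 2.4×10⁻⁴ K⁻¹
Layer 2 at 16 °C → α = 1.8×10⁻⁴ K⁻¹
Layer 3 at 8.7 °C → α = 1.3×10⁻⁴ K⁻¹
Layer 4 at 1.8 °C → α = 0.8×10⁻⁴ K⁻¹
0–150 m: 2.4×10⁻⁴ × 150 × 1.8 = 0.06480 m
Layer 2: 0.98 × 1.8×10⁻⁴ × 380 = 0.067032 m
1.3×10⁻⁴ × 610 × 0.25 = 0.019825 m
0.53 × 1400 × 0.8×10⁻⁴ = 0.05936 m
Δh = 0.06480 + 0.067032 + 0.019825 + 0.05936 = 0.211017 m

211 mm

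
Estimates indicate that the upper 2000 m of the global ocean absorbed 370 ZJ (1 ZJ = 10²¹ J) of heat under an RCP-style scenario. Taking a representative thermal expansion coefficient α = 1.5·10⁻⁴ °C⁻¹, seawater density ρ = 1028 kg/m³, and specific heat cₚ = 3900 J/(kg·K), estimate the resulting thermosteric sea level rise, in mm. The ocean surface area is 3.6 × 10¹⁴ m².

about 38 mm

Per unit area: Q = 370×10²¹ / (3.6×10¹⁴) ≈ 1.028×10⁹ J/m²
Δh = αQ/(ρcₚ) = 1.5×10⁻⁴ × 1.028×10⁹ / (1028 × 3900) ≈ 0.038462 m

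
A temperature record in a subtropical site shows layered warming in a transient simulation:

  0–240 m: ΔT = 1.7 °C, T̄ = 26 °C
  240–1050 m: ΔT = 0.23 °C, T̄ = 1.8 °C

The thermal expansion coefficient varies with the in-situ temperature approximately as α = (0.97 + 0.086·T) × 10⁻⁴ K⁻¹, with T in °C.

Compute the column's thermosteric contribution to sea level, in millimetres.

Δh = 150 mm

Layer 1: α = (0.97 + 0.086×26)×10⁻⁴ = 3.206×10⁻⁴ K⁻¹
Layer 2: α = (0.97 + 0.086×1.8)×10⁻⁴ = 1.1248×10⁻⁴ K⁻¹
Layer 1: 3.206×10⁻⁴ × 1.7 × 240 = 0.1308048 m
Layer 2: 0.23 × 1.1248×10⁻⁴ × 810 = 0.020955024 m
Δh = 0.1308048 + 0.020955024 = 0.151759824 m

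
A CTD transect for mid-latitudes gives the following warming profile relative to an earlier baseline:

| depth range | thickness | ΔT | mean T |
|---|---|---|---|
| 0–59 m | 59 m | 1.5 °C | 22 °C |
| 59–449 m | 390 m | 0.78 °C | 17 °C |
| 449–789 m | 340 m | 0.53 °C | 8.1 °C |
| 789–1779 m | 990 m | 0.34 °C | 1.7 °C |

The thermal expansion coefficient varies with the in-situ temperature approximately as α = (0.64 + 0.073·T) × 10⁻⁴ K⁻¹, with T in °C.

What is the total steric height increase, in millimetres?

125 mm of thermosteric rise

Layer 1: α = (0.64 + 0.073×22)×10⁻⁴ = 2.246×10⁻⁴ K⁻¹
Layer 2: α = (0.64 + 0.073×17)×10⁻⁴ = 1.881×10⁻⁴ K⁻¹
Layer 3: α = (0.64 + 0.073×8.1)×10⁻⁴ = 1.2313×10⁻⁴ K⁻¹
Layer 4: α = (0.64 + 0.073×1.7)×10⁻⁴ = 0.7641×10⁻⁴ K⁻¹
59 × 1.5 × 2.246×10⁻⁴ = 0.0198771 m
Layer 2: 0.78 × 1.881×10⁻⁴ × 390 = 0.05722002 m
449–789 m: 0.53 × 340 × 1.2313×10⁻⁴ = 0.022188026 m
0.34 × 990 × 0.7641×10⁻⁴ = 0.025719606 m
Δh = 0.0198771 + 0.05722002 + 0.022188026 + 0.025719606 = 0.125004752 m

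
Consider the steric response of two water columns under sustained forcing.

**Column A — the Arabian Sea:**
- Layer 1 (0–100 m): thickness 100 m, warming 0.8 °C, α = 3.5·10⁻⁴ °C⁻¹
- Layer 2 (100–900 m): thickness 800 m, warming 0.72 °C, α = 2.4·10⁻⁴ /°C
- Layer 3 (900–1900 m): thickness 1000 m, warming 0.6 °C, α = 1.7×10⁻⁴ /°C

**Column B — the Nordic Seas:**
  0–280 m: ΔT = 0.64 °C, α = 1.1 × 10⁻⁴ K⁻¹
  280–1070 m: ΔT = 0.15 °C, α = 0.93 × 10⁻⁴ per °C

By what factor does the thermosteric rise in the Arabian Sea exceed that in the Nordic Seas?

A 0.8 × 100 × 3.5×10⁻⁴ = 0.02800 m
A 100–900 m: 0.72 × 2.4×10⁻⁴ × 800 = 0.13824 m
A 0.6 × 1.7×10⁻⁴ × 1000 = 0.10200 m
A total: 0.26824 m
B Layer 1: 280 × 1.1×10⁻⁴ × 0.64 = 0.019712 m
B 0.15 × 0.93×10⁻⁴ × 790 = 0.0110205 m
B total: 0.0307325 m
Ratio: 0.26824 / 0.0307325 ≈ 8.728

≈ 8.73×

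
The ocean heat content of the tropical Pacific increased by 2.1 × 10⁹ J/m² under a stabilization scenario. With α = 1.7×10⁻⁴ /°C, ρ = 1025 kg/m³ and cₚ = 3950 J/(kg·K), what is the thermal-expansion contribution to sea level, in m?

Δh = αQ/(ρcₚ) = 1.7×10⁻⁴ × 2.1×10⁹ / (1025 × 3950) ≈ 0.088175 m

0.0882 m of thermosteric rise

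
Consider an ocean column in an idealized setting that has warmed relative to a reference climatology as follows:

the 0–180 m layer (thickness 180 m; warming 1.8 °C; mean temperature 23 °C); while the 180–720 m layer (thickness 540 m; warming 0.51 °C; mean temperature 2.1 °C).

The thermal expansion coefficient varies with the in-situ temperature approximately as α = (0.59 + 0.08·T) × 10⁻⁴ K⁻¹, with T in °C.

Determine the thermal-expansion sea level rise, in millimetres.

about 99.6 mm

Layer 1: α = (0.59 + 0.08×23)×10⁻⁴ = 2.43×10⁻⁴ K⁻¹
Layer 2: α = (0.59 + 0.08×2.1)×10⁻⁴ = 0.758×10⁻⁴ K⁻¹
0–180 m: 1.8 × 180 × 2.43×10⁻⁴ = 0.078732 m
0.758×10⁻⁴ × 0.51 × 540 = 0.02087532 m
Δh = 0.078732 + 0.02087532 = 0.09960732 m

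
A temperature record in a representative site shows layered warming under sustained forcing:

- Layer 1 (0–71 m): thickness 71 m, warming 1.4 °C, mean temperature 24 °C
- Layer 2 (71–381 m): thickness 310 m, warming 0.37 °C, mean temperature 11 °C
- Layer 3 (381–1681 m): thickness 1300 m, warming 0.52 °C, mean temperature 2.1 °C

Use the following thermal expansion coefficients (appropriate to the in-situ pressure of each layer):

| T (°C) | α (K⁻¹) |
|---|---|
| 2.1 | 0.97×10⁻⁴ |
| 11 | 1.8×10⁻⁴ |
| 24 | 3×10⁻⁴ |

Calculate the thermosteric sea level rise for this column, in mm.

120 mm

Layer 1 at 24 °C → α = 3×10⁻⁴ K⁻¹
Layer 2 at 11 °C → α = 1.8×10⁻⁴ K⁻¹
Layer 3 at 2.1 °C → α = 0.97×10⁻⁴ K⁻¹
1.4 × 71 × 3×10⁻⁴ = 0.02982 m
71–381 m: 310 × 0.37 × 1.8×10⁻⁴ = 0.020646 m
0.97×10⁻⁴ × 0.52 × 1300 = 0.065572 m
Δh = 0.02982 + 0.020646 + 0.065572 = 0.116038 m ≈ 120 mm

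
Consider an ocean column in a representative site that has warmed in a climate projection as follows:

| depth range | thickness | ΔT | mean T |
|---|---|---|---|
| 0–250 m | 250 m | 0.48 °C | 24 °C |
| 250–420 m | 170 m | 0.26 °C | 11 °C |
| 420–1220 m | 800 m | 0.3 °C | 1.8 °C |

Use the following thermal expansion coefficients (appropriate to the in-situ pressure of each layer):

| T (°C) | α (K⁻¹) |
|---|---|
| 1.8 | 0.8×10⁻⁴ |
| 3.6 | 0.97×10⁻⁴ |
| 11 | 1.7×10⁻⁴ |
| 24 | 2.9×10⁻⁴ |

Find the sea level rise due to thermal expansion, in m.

Layer 1 at 24 °C → α = 2.9×10⁻⁴ K⁻¹
Layer 2 at 11 °C → α = 1.7×10⁻⁴ K⁻¹
Layer 3 at 1.8 °C → α = 0.8×10⁻⁴ K⁻¹
0–250 m: 0.48 × 250 × 2.9×10⁻⁴ = 0.03480 m
Layer 2: 0.26 × 170 × 1.7×10⁻⁴ = 0.007514 m
420–1220 m: 0.3 × 800 × 0.8×10⁻⁴ = 0.01920 m
Δh = 0.03480 + 0.007514 + 0.01920 = 0.061514 m ≈ 0.0615 m

Δh = 0.0615 m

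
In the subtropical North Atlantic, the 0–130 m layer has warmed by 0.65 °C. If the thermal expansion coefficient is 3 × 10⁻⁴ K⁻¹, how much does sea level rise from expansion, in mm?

25.4 mm

Δh = αΔT·H = 3×10⁻⁴ × 0.65 × 130 = 0.02535 m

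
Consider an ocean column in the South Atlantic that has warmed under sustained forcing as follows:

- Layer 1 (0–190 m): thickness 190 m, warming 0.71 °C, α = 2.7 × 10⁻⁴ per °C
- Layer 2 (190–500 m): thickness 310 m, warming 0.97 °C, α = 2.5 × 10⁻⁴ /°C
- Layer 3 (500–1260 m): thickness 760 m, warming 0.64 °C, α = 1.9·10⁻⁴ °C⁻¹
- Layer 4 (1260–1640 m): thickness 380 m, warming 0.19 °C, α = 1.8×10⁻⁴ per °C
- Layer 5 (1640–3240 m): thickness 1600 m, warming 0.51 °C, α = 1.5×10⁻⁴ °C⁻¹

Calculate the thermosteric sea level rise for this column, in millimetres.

339 mm of thermosteric rise

0–190 m: 0.71 × 2.7×10⁻⁴ × 190 = 0.036423 m
Layer 2: 310 × 2.5×10⁻⁴ × 0.97 = 0.075175 m
Layer 3: 0.64 × 1.9×10⁻⁴ × 760 = 0.092416 m
Layer 4: 1.8×10⁻⁴ × 0.19 × 380 = 0.012996 m
Layer 5: 0.51 × 1600 × 1.5×10⁻⁴ = 0.12240 m
Δh = 0.036423 + 0.075175 + 0.092416 + 0.012996 + 0.12240 = 0.33941 m ≈ 339 mm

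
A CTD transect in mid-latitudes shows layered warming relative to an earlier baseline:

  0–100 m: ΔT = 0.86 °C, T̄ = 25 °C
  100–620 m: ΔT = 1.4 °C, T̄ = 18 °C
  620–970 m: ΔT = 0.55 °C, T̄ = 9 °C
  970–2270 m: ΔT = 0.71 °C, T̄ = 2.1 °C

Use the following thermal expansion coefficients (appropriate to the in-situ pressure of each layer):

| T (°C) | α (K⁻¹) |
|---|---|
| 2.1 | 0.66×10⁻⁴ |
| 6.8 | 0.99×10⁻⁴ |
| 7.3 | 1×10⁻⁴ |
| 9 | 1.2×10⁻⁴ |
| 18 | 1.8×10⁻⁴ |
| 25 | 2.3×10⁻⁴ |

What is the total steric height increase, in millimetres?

Layer 1 at 25 °C → α = 2.3×10⁻⁴ K⁻¹
Layer 2 at 18 °C → α = 1.8×10⁻⁴ K⁻¹
Layer 3 at 9 °C → α = 1.2×10⁻⁴ K⁻¹
Layer 4 at 2.1 °C → α = 0.66×10⁻⁴ K⁻¹
2.3×10⁻⁴ × 100 × 0.86 = 0.01978 m
Layer 2: 1.4 × 1.8×10⁻⁴ × 520 = 0.13104 m
1.2×10⁻⁴ × 0.55 × 350 = 0.02310 m
970–2270 m: 1300 × 0.71 × 0.66×10⁻⁴ = 0.060918 m
Δh = 0.01978 + 0.13104 + 0.02310 + 0.060918 = 0.234838 m

Δh = 235 mm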